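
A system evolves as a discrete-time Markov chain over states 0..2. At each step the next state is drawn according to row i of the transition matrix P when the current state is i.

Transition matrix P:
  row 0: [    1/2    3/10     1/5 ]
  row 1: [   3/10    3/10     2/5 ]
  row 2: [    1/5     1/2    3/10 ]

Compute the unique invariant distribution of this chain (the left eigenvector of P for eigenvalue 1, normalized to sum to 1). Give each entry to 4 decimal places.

π = [0.3372, 0.3605, 0.3023]

Balance equations π_j = Σ_i π_i·P[i][j]:
  π_0 = 1/2·π_0 + 3/10·π_1 + 1/5·π_2
  π_1 = 3/10·π_0 + 3/10·π_1 + 1/2·π_2
  normalize: π_0 + π_1 + π_2 = 1
Solving the linear system gives exactly π = [29/86, 31/86, 13/43].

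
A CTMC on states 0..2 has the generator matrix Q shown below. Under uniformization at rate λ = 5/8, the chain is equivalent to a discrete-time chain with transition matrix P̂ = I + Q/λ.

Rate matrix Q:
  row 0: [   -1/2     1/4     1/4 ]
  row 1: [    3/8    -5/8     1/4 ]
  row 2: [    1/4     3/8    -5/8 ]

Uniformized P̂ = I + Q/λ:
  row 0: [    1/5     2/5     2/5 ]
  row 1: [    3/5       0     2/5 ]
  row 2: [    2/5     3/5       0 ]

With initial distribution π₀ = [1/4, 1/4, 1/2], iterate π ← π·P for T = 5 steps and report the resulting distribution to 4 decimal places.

π = [0.3837, 0.3328, 0.2835]

t=0: π = [0.2500, 0.2500, 0.5000]
t=1: π = [0.4000, 0.4000, 0.2000]
t=2: π = [0.4000, 0.2800, 0.3200]
t=3: π = [0.3760, 0.3520, 0.2720]
t=4: π = [0.3952, 0.3136, 0.2912]
t=5: π = [0.3837, 0.3328, 0.2835]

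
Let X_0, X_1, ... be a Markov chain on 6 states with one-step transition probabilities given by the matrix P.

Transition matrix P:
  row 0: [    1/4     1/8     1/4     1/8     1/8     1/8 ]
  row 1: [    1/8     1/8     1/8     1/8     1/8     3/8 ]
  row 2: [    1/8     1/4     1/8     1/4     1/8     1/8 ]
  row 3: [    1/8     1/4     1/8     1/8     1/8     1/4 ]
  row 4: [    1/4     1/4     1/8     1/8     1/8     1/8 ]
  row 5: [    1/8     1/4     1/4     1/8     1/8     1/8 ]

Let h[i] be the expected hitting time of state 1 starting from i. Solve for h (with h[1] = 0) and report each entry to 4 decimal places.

First-step conditioning: h[1] = 0; for i ≠ 1, h[i] = 1 + Σ_k P[i][k]·h[k].
  h[0] = 1 + 1/4·h[0] + 1/4·h[2] + 1/8·h[3] + 1/8·h[4] + 1/8·h[5]
  h[2] = 1 + 1/8·h[0] + 1/8·h[2] + 1/4·h[3] + 1/8·h[4] + 1/8·h[5]
  h[3] = 1 + 1/8·h[0] + 1/8·h[2] + 1/8·h[3] + 1/8·h[4] + 1/4·h[5]
  h[4] = 1 + 1/4·h[0] + 1/8·h[2] + 1/8·h[3] + 1/8·h[4] + 1/8·h[5]
  h[5] = 1 + 1/8·h[0] + 1/4·h[2] + 1/8·h[3] + 1/8·h[4] + 1/8·h[5]
Solving the 5×5 linear system over states ≠ 1 gives exactly h = [512/103, 0, 448/103, 448/103, 456/103, 448/103] (h[1] = 0 is the target).

h = [4.9709, 0.0000, 4.3495, 4.3495, 4.4272, 4.3495]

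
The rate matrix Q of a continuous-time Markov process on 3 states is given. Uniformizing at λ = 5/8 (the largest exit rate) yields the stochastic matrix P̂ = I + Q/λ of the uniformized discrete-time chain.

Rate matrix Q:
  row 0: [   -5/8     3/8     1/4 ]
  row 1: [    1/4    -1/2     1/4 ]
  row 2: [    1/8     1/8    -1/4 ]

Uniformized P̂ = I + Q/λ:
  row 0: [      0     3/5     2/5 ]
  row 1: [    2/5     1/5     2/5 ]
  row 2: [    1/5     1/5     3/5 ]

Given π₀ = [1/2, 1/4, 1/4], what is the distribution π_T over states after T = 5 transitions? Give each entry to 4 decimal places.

π = [0.2122, 0.2878, 0.4999]

t=0: π = [0.5000, 0.2500, 0.2500]
t=1: π = [0.1500, 0.4000, 0.4500]
t=2: π = [0.2500, 0.2600, 0.4900]
t=3: π = [0.2020, 0.3000, 0.4980]
t=4: π = [0.2196, 0.2808, 0.4996]
t=5: π = [0.2122, 0.2878, 0.4999]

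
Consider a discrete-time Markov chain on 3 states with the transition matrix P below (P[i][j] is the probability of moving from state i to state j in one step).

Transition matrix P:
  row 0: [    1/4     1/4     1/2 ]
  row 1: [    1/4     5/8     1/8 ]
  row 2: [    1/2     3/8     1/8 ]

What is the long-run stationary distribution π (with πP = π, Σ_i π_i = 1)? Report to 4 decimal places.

π = [0.3103, 0.4483, 0.2414]

Balance equations π_j = Σ_i π_i·P[i][j]:
  π_0 = 1/4·π_0 + 1/4·π_1 + 1/2·π_2
  π_1 = 1/4·π_0 + 5/8·π_1 + 3/8·π_2
  normalize: π_0 + π_1 + π_2 = 1
Solving the linear system gives exactly π = [9/29, 13/29, 7/29].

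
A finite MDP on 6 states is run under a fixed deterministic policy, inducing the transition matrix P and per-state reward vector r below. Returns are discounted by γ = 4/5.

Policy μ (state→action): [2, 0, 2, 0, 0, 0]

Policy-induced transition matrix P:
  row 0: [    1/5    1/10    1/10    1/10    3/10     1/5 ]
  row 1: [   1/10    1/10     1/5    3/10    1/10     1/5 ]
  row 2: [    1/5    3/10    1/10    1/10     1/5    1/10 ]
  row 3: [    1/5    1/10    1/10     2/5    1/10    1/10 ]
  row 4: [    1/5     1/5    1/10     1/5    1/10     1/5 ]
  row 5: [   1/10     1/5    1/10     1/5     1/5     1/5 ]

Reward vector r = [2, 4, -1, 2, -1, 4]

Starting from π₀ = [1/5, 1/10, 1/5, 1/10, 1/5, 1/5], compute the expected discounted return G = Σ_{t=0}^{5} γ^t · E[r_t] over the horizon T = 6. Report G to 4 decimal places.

t=0: π = [0.2000, 0.1000, 0.2000, 0.1000, 0.2000, 0.2000], E[r] = 1.4000, γ^t·E[r] = 1.400000, running G = 1.400000
t=1: π = [0.1700, 0.1800, 0.1100, 0.1900, 0.1800, 0.1700], E[r] = 1.8300, γ^t·E[r] = 1.464000, running G = 2.864000
t=2: π = [0.1650, 0.1570, 0.1180, 0.2280, 0.1620, 0.1700], E[r] = 1.8140, γ^t·E[r] = 1.160960, running G = 4.024960
t=3: π = [0.1673, 0.1568, 0.1157, 0.2330, 0.1618, 0.1654], E[r] = 1.8119, γ^t·E[r] = 0.927693, running G = 4.952653
t=4: π = [0.1678, 0.1559, 0.1157, 0.2340, 0.1616, 0.1651], E[r] = 1.8102, γ^t·E[r] = 0.741470, running G = 5.694123
t=5: π = [0.1679, 0.1558, 0.1156, 0.2340, 0.1616, 0.1650], E[r] = 1.8100, γ^t·E[r] = 0.593104, running G = 6.287227

G = 6.2872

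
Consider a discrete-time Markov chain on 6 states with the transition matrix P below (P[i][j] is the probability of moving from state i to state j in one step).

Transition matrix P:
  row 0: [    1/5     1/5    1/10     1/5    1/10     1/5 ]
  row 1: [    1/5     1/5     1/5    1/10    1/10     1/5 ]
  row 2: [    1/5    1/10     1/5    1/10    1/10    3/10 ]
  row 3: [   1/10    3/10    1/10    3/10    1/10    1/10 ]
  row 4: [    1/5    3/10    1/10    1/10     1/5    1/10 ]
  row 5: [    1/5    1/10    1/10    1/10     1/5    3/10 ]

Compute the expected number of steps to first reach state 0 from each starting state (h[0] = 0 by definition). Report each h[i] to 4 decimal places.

First-step conditioning: h[0] = 0; for i ≠ 0, h[i] = 1 + Σ_k P[i][k]·h[k].
  h[1] = 1 + 1/5·h[1] + 1/5·h[2] + 1/10·h[3] + 1/10·h[4] + 1/5·h[5]
  h[2] = 1 + 1/10·h[1] + 1/5·h[2] + 1/10·h[3] + 1/10·h[4] + 3/10·h[5]
  h[3] = 1 + 3/10·h[1] + 1/10·h[2] + 3/10·h[3] + 1/10·h[4] + 1/10·h[5]
  h[4] = 1 + 3/10·h[1] + 1/10·h[2] + 1/10·h[3] + 1/5·h[4] + 1/10·h[5]
  h[5] = 1 + 1/10·h[1] + 1/10·h[2] + 1/10·h[3] + 1/5·h[4] + 3/10·h[5]
Solving the 5×5 linear system over states ≠ 0 gives exactly h = [0, 16/3, 16/3, 6, 16/3, 16/3] (h[0] = 0 is the target).

h = [0.0000, 5.3333, 5.3333, 6.0000, 5.3333, 5.3333]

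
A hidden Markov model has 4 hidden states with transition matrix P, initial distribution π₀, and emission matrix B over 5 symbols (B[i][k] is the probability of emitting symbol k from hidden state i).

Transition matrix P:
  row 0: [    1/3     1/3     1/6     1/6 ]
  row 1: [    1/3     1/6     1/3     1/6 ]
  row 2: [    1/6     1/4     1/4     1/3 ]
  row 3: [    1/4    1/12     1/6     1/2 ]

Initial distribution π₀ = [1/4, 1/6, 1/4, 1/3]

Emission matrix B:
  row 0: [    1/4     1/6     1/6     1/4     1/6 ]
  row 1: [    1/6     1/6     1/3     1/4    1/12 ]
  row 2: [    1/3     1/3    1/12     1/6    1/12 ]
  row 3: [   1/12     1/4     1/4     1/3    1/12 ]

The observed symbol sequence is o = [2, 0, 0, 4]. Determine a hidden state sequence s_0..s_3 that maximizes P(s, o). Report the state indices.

t=0: δ = [4.167e-02, 5.556e-02, 2.083e-02, 8.333e-02]  (obs o_0=2)
t=1: δ = [5.208e-03, 2.315e-03, 6.173e-03, 3.472e-03]  ψ = [3, 0, 1, 3]  (obs o_1=0)
t=2: δ = [4.340e-04, 2.894e-04, 5.144e-04, 1.715e-04]  ψ = [0, 0, 2, 2]  (obs o_2=0)
t=3: δ = [2.411e-05, 1.206e-05, 1.072e-05, 1.429e-05]  ψ = [0, 0, 2, 2]  (obs o_3=4)
backtrack: best end state = 0; path = [3, 0, 0, 0]

path = [3, 0, 0, 0]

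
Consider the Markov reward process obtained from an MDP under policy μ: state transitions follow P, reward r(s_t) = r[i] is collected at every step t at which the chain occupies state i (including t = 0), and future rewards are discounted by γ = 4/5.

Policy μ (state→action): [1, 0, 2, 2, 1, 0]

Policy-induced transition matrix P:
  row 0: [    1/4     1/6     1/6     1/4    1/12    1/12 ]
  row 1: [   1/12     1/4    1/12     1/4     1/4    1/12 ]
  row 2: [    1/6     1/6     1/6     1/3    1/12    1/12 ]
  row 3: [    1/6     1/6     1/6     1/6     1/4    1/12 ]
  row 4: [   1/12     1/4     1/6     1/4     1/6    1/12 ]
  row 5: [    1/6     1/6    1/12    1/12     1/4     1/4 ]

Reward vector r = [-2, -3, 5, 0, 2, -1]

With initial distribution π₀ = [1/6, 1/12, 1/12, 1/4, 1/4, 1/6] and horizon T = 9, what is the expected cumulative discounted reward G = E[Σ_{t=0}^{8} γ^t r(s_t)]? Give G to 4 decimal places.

t=0: π = [0.1667, 0.0833, 0.0833, 0.2500, 0.2500, 0.1667], E[r] = 0.1667, γ^t·E[r] = 0.166667, running G = 0.166667
t=1: π = [0.1528, 0.1944, 0.1458, 0.2083, 0.1875, 0.1111], E[r] = 0.1042, γ^t·E[r] = 0.083333, running G = 0.250000
t=2: π = [0.1476, 0.1985, 0.1412, 0.2263, 0.1846, 0.1019], E[r] = 0.0828, γ^t·E[r] = 0.052963, running G = 0.302963
t=3: π = [0.1470, 0.1986, 0.1416, 0.2259, 0.1865, 0.1003], E[r] = 0.0910, γ^t·E[r] = 0.046593, running G = 0.349556
t=4: π = [0.1468, 0.1988, 0.1418, 0.2263, 0.1863, 0.1001], E[r] = 0.0915, γ^t·E[r] = 0.037480, running G = 0.387035
t=5: π = [0.1468, 0.1988, 0.1418, 0.2263, 0.1864, 0.1000], E[r] = 0.0917, γ^t·E[r] = 0.030039, running G = 0.417074
t=6: π = [0.1468, 0.1988, 0.1418, 0.2263, 0.1864, 0.1000], E[r] = 0.0917, γ^t·E[r] = 0.024037, running G = 0.441111
t=7: π = [0.1468, 0.1988, 0.1418, 0.2263, 0.1864, 0.1000], E[r] = 0.0917, γ^t·E[r] = 0.019231, running G = 0.460342
t=8: π = [0.1468, 0.1988, 0.1418, 0.2263, 0.1864, 0.1000], E[r] = 0.0917, γ^t·E[r] = 0.015385, running G = 0.475727

G = 0.4757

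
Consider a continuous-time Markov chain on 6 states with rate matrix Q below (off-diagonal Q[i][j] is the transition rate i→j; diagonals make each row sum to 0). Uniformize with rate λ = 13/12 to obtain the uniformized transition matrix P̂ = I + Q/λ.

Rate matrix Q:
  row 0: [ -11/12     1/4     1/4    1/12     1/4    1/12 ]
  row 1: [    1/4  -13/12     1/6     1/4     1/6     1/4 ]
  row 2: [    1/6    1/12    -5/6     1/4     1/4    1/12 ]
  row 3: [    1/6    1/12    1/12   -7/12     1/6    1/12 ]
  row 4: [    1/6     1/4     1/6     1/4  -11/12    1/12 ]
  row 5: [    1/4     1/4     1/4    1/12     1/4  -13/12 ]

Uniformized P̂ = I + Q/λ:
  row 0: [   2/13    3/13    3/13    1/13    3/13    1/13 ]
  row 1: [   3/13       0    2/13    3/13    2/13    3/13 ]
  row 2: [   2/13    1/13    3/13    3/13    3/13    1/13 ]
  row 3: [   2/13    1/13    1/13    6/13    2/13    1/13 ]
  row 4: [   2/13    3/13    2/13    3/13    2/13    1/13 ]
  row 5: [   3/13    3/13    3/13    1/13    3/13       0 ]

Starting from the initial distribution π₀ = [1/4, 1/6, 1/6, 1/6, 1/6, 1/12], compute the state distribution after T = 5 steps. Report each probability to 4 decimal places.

t=0: π = [0.2500, 0.1667, 0.1667, 0.1667, 0.1667, 0.0833]
t=1: π = [0.1731, 0.1410, 0.1795, 0.2179, 0.1923, 0.0962]
t=2: π = [0.1721, 0.1371, 0.1716, 0.2396, 0.1884, 0.0912]
t=3: π = [0.1714, 0.1359, 0.1689, 0.2456, 0.1873, 0.0910]
t=4: π = [0.1713, 0.1357, 0.1681, 0.2471, 0.1870, 0.0908]
t=5: π = [0.1713, 0.1356, 0.1679, 0.2475, 0.1869, 0.0908]

π = [0.1713, 0.1356, 0.1679, 0.2475, 0.1869, 0.0908]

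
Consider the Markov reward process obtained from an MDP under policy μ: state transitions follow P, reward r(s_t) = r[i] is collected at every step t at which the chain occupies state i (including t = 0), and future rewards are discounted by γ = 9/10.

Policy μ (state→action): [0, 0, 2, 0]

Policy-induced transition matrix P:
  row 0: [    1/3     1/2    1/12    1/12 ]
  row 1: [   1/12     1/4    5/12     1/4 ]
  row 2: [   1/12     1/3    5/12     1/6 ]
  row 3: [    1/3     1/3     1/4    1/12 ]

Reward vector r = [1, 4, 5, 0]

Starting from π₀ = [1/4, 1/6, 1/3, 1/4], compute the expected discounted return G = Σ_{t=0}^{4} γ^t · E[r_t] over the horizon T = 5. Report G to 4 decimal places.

t=0: π = [0.2500, 0.1667, 0.3333, 0.2500], E[r] = 2.5833, γ^t·E[r] = 2.583333, running G = 2.583333
t=1: π = [0.2083, 0.3611, 0.2917, 0.1389], E[r] = 3.1111, γ^t·E[r] = 2.800000, running G = 5.383333
t=2: π = [0.1701, 0.3380, 0.3241, 0.1678], E[r] = 3.1424, γ^t·E[r] = 2.545313, running G = 7.928646
t=3: π = [0.1678, 0.3335, 0.3320, 0.1667], E[r] = 3.1618, γ^t·E[r] = 2.304984, running G = 10.233630
t=4: π = [0.1670, 0.3335, 0.3329, 0.1666], E[r] = 3.1657, γ^t·E[r] = 2.077038, running G = 12.310668

G = 12.3107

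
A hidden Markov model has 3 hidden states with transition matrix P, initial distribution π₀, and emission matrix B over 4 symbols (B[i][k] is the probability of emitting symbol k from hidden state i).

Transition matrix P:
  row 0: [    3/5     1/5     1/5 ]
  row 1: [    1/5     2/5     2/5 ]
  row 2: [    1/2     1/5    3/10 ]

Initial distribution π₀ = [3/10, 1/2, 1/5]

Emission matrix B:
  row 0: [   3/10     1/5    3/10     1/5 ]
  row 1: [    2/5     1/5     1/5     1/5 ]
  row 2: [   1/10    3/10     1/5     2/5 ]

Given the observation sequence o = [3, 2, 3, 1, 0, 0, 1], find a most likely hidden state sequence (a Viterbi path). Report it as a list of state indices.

t=0: δ = [6.000e-02, 1.000e-01, 8.000e-02]  (obs o_0=3)
t=1: δ = [1.200e-02, 8.000e-03, 8.000e-03]  ψ = [2, 1, 1]  (obs o_1=2)
t=2: δ = [1.440e-03, 6.400e-04, 1.280e-03]  ψ = [0, 1, 1]  (obs o_2=3)
t=3: δ = [1.728e-04, 5.760e-05, 1.152e-04]  ψ = [0, 0, 2]  (obs o_3=1)
t=4: δ = [3.110e-05, 1.382e-05, 3.456e-06]  ψ = [0, 0, 0]  (obs o_4=0)
t=5: δ = [5.599e-06, 2.488e-06, 6.221e-07]  ψ = [0, 0, 0]  (obs o_5=0)
t=6: δ = [6.718e-07, 2.239e-07, 3.359e-07]  ψ = [0, 0, 0]  (obs o_6=1)
backtrack: best end state = 0; path = [2, 0, 0, 0, 0, 0, 0]

path = [2, 0, 0, 0, 0, 0, 0]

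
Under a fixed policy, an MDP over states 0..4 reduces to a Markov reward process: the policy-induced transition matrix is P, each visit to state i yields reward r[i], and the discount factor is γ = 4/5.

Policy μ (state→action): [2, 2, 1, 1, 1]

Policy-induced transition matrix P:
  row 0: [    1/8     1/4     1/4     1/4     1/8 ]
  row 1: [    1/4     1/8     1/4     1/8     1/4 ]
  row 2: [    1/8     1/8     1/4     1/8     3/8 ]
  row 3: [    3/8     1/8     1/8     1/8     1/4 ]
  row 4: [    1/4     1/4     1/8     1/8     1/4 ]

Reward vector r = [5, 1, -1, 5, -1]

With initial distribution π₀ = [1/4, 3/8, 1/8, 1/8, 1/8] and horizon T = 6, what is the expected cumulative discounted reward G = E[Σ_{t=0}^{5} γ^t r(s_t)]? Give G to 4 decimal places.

G = 6.2514

t=0: π = [0.2500, 0.3750, 0.1250, 0.1250, 0.1250], E[r] = 2.0000, γ^t·E[r] = 2.000000, running G = 2.000000
t=1: π = [0.2188, 0.1719, 0.2188, 0.1563, 0.2344], E[r] = 1.5938, γ^t·E[r] = 1.275000, running G = 3.275000
t=2: π = [0.2148, 0.1816, 0.2012, 0.1523, 0.2500], E[r] = 1.5664, γ^t·E[r] = 1.002500, running G = 4.277500
t=3: π = [0.2170, 0.1831, 0.1997, 0.1519, 0.2483], E[r] = 1.5796, γ^t·E[r] = 0.808750, running G = 5.086250
t=4: π = [0.2169, 0.1832, 0.2000, 0.1521, 0.2478], E[r] = 1.5804, γ^t·E[r] = 0.647350, running G = 5.733600
t=5: π = [0.2169, 0.1831, 0.2000, 0.1521, 0.2479], E[r] = 1.5803, γ^t·E[r] = 0.517830, running G = 6.251430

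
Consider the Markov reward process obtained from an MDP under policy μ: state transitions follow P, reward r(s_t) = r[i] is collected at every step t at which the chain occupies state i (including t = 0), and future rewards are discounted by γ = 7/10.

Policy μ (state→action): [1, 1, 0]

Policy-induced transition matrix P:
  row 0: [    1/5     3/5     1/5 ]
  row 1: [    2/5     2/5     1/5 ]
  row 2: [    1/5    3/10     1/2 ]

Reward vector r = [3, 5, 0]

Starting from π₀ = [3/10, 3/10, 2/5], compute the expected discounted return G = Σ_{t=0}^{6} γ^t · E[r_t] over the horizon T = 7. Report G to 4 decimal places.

G = 8.4636

t=0: π = [0.3000, 0.3000, 0.4000], E[r] = 2.4000, γ^t·E[r] = 2.400000, running G = 2.400000
t=1: π = [0.2600, 0.4200, 0.3200], E[r] = 2.8800, γ^t·E[r] = 2.016000, running G = 4.416000
t=2: π = [0.2840, 0.4200, 0.2960], E[r] = 2.9520, γ^t·E[r] = 1.446480, running G = 5.862480
t=3: π = [0.2840, 0.4272, 0.2888], E[r] = 2.9880, γ^t·E[r] = 1.024884, running G = 6.887364
t=4: π = [0.2854, 0.4279, 0.2866], E[r] = 2.9959, γ^t·E[r] = 0.719320, running G = 7.606684
t=5: π = [0.2856, 0.4284, 0.2860], E[r] = 2.9989, γ^t·E[r] = 0.504020, running G = 8.110705
t=6: π = [0.2857, 0.4285, 0.2858], E[r] = 2.9996, γ^t·E[r] = 0.352905, running G = 8.463610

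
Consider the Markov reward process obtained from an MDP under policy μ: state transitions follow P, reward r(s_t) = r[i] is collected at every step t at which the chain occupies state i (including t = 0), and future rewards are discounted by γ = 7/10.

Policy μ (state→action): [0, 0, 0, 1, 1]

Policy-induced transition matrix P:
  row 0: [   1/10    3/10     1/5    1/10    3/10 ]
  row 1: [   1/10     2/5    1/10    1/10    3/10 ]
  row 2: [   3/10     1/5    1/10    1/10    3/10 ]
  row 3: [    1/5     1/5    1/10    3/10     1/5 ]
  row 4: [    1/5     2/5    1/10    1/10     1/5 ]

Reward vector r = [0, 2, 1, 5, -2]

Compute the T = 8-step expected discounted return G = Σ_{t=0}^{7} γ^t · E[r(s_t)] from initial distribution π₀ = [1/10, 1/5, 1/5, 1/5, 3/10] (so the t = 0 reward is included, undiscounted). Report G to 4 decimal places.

G = 2.9382

t=0: π = [0.1000, 0.2000, 0.2000, 0.2000, 0.3000], E[r] = 1.0000, γ^t·E[r] = 1.000000, running G = 1.000000
t=1: π = [0.1900, 0.3100, 0.1100, 0.1400, 0.2500], E[r] = 0.9300, γ^t·E[r] = 0.651000, running G = 1.651000
t=2: π = [0.1610, 0.3310, 0.1190, 0.1280, 0.2610], E[r] = 0.8990, γ^t·E[r] = 0.440510, running G = 2.091510
t=3: π = [0.1627, 0.3345, 0.1161, 0.1256, 0.2611], E[r] = 0.8909, γ^t·E[r] = 0.305579, running G = 2.397089
t=4: π = [0.1619, 0.3354, 0.1163, 0.1251, 0.2613], E[r] = 0.8900, γ^t·E[r] = 0.213687, running G = 2.610775
t=5: π = [0.1619, 0.3355, 0.1162, 0.1250, 0.2614], E[r] = 0.8897, γ^t·E[r] = 0.149526, running G = 2.760301
t=6: π = [0.1619, 0.3356, 0.1162, 0.1250, 0.2614], E[r] = 0.8896, γ^t·E[r] = 0.104663, running G = 2.864965
t=7: π = [0.1619, 0.3356, 0.1162, 0.1250, 0.2614], E[r] = 0.8896, γ^t·E[r] = 0.073263, running G = 2.938228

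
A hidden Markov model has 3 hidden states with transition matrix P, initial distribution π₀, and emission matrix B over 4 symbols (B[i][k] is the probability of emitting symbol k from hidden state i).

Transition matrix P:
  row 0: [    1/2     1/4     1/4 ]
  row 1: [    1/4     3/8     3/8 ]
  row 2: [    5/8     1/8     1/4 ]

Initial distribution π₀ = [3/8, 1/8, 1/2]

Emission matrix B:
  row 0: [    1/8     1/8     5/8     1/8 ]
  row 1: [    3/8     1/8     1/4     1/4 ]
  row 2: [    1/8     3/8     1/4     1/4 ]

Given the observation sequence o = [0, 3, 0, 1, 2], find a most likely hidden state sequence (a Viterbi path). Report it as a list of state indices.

t=0: δ = [4.688e-02, 4.688e-02, 6.250e-02]  (obs o_0=0)
t=1: δ = [4.883e-03, 4.395e-03, 4.395e-03]  ψ = [2, 1, 1]  (obs o_1=3)
t=2: δ = [3.433e-04, 6.180e-04, 2.060e-04]  ψ = [2, 1, 1]  (obs o_2=0)
t=3: δ = [2.146e-05, 2.897e-05, 8.690e-05]  ψ = [0, 1, 1]  (obs o_3=1)
t=4: δ = [3.395e-05, 2.716e-06, 5.431e-06]  ψ = [2, 1, 2]  (obs o_4=2)
backtrack: best end state = 0; path = [1, 1, 1, 2, 0]

path = [1, 1, 1, 2, 0]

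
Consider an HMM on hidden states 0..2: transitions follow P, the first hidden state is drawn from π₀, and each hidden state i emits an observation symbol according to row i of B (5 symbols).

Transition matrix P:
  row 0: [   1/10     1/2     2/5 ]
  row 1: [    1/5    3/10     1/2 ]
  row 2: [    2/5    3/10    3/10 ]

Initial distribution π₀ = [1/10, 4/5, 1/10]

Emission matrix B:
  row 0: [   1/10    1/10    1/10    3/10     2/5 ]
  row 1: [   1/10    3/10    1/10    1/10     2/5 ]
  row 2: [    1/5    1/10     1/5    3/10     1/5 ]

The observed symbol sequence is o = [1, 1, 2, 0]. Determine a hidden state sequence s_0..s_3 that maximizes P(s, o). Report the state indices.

path = [1, 1, 2, 2]

t=0: δ = [1.000e-02, 2.400e-01, 1.000e-02]  (obs o_0=1)
t=1: δ = [4.800e-03, 2.160e-02, 1.200e-02]  ψ = [1, 1, 1]  (obs o_1=1)
t=2: δ = [4.800e-04, 6.480e-04, 2.160e-03]  ψ = [2, 1, 1]  (obs o_2=2)
t=3: δ = [8.640e-05, 6.480e-05, 1.296e-04]  ψ = [2, 2, 2]  (obs o_3=0)
backtrack: best end state = 2; path = [1, 1, 2, 2]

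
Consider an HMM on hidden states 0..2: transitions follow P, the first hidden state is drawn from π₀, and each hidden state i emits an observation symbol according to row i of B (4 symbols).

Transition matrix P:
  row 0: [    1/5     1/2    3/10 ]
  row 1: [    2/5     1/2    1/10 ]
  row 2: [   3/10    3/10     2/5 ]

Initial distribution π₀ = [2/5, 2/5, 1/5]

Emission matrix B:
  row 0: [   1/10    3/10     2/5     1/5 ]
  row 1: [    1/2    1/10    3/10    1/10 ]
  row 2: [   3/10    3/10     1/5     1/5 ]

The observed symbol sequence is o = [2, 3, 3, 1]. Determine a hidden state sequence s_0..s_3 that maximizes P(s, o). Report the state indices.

path = [0, 2, 2, 2]

t=0: δ = [1.600e-01, 1.200e-01, 4.000e-02]  (obs o_0=2)
t=1: δ = [9.600e-03, 8.000e-03, 9.600e-03]  ψ = [1, 0, 0]  (obs o_1=3)
t=2: δ = [6.400e-04, 4.800e-04, 7.680e-04]  ψ = [1, 0, 2]  (obs o_2=3)
t=3: δ = [6.912e-05, 3.200e-05, 9.216e-05]  ψ = [2, 0, 2]  (obs o_3=1)
backtrack: best end state = 2; path = [0, 2, 2, 2]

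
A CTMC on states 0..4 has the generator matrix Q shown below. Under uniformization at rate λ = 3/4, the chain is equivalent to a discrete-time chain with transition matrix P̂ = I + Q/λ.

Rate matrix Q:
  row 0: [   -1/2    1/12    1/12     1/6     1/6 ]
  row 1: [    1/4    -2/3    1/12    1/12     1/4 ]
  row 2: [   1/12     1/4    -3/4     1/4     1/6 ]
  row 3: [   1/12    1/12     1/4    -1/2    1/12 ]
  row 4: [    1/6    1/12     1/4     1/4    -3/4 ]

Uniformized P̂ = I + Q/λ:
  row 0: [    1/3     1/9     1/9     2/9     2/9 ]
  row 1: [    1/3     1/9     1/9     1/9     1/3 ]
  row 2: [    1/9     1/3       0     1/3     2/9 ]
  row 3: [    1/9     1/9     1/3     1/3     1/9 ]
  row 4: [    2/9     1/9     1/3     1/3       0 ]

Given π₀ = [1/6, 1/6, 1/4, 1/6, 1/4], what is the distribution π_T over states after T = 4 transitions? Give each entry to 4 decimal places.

t=0: π = [0.1667, 0.1667, 0.2500, 0.1667, 0.2500]
t=1: π = [0.2130, 0.1667, 0.1759, 0.2778, 0.1667]
t=2: π = [0.2140, 0.1502, 0.1903, 0.2726, 0.1728]
t=3: π = [0.2112, 0.1534, 0.1890, 0.2762, 0.1702]
t=4: π = [0.2111, 0.1531, 0.1893, 0.2758, 0.1708]

π = [0.2111, 0.1531, 0.1893, 0.2758, 0.1708]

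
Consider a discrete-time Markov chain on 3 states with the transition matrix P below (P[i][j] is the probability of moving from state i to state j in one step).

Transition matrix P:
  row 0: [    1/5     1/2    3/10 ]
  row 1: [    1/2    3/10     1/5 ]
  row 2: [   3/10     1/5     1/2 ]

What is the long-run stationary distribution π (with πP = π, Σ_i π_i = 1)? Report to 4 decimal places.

π = [0.3333, 0.3333, 0.3333]

Balance equations π_j = Σ_i π_i·P[i][j]:
  π_0 = 1/5·π_0 + 1/2·π_1 + 3/10·π_2
  π_1 = 1/2·π_0 + 3/10·π_1 + 1/5·π_2
  normalize: π_0 + π_1 + π_2 = 1
Solving the linear system gives exactly π = [1/3, 1/3, 1/3].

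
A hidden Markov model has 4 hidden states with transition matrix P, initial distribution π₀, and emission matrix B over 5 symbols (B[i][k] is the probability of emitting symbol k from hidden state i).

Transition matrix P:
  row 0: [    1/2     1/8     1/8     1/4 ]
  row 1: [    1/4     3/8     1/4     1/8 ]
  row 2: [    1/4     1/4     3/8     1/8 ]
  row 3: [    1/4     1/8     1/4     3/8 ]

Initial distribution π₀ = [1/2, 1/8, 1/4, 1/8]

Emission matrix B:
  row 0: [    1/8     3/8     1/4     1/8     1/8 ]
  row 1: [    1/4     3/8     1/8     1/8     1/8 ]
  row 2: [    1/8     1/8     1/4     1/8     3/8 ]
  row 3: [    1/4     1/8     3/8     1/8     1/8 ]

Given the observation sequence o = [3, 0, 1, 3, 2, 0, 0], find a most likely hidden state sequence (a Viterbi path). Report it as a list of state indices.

t=0: δ = [6.250e-02, 1.562e-02, 3.125e-02, 1.562e-02]  (obs o_0=3)
t=1: δ = [3.906e-03, 1.953e-03, 1.465e-03, 3.906e-03]  ψ = [0, 0, 2, 0]  (obs o_1=0)
t=2: δ = [7.324e-04, 2.747e-04, 1.221e-04, 1.831e-04]  ψ = [0, 1, 3, 3]  (obs o_2=1)
t=3: δ = [4.578e-05, 1.287e-05, 1.144e-05, 2.289e-05]  ψ = [0, 1, 0, 0]  (obs o_3=3)
t=4: δ = [5.722e-06, 7.153e-07, 1.431e-06, 4.292e-06]  ψ = [0, 0, 0, 0]  (obs o_4=2)
t=5: δ = [3.576e-07, 1.788e-07, 1.341e-07, 4.023e-07]  ψ = [0, 0, 3, 3]  (obs o_5=0)
t=6: δ = [2.235e-08, 1.676e-08, 1.257e-08, 3.772e-08]  ψ = [0, 1, 3, 3]  (obs o_6=0)
backtrack: best end state = 3; path = [0, 0, 0, 0, 3, 3, 3]

path = [0, 0, 0, 0, 3, 3, 3]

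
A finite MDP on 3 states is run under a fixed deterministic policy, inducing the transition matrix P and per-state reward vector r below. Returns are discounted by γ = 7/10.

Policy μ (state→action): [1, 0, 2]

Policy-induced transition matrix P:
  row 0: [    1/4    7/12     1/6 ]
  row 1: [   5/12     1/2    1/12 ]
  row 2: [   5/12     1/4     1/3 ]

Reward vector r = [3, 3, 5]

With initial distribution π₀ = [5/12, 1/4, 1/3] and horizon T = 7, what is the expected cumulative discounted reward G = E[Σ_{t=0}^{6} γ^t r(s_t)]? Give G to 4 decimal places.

G = 10.5490

t=0: π = [0.4167, 0.2500, 0.3333], E[r] = 3.6667, γ^t·E[r] = 3.666667, running G = 3.666667
t=1: π = [0.3472, 0.4514, 0.2014], E[r] = 3.4028, γ^t·E[r] = 2.381944, running G = 6.048611
t=2: π = [0.3588, 0.4786, 0.1626], E[r] = 3.3252, γ^t·E[r] = 1.629363, running G = 7.677975
t=3: π = [0.3569, 0.4892, 0.1539], E[r] = 3.3078, γ^t·E[r] = 1.134566, running G = 8.812541
t=4: π = [0.3572, 0.4913, 0.1515], E[r] = 3.3031, γ^t·E[r] = 0.793071, running G = 9.605612
t=5: π = [0.3571, 0.4919, 0.1510], E[r] = 3.3020, γ^t·E[r] = 0.554962, running G = 10.160575
t=6: π = [0.3571, 0.4920, 0.1508], E[r] = 3.3017, γ^t·E[r] = 0.388440, running G = 10.549014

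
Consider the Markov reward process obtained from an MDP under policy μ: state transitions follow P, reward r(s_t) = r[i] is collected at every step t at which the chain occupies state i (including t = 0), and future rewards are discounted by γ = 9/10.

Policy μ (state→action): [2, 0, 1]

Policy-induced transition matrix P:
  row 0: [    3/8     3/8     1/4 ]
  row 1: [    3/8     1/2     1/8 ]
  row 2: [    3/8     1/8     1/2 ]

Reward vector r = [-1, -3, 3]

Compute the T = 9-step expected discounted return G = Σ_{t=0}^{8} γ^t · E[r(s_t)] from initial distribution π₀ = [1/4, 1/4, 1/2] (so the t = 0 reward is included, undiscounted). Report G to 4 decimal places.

t=0: π = [0.2500, 0.2500, 0.5000], E[r] = 0.5000, γ^t·E[r] = 0.500000, running G = 0.500000
t=1: π = [0.3750, 0.2813, 0.3438], E[r] = -0.1875, γ^t·E[r] = -0.168750, running G = 0.331250
t=2: π = [0.3750, 0.3242, 0.3008], E[r] = -0.4453, γ^t·E[r] = -0.360703, running G = -0.029453
t=3: π = [0.3750, 0.3403, 0.2847], E[r] = -0.5420, γ^t·E[r] = -0.395112, running G = -0.424565
t=4: π = [0.3750, 0.3464, 0.2786], E[r] = -0.5782, γ^t·E[r] = -0.379388, running G = -0.803953
t=5: π = [0.3750, 0.3486, 0.2764], E[r] = -0.5918, γ^t·E[r] = -0.349477, running G = -1.153430
t=6: π = [0.3750, 0.3495, 0.2755], E[r] = -0.5969, γ^t·E[r] = -0.317239, running G = -1.470669
t=7: π = [0.3750, 0.3498, 0.2752], E[r] = -0.5989, γ^t·E[r] = -0.286429, running G = -1.757099
t=8: π = [0.3750, 0.3499, 0.2751], E[r] = -0.5996, γ^t·E[r] = -0.258095, running G = -2.015194

G = -2.0152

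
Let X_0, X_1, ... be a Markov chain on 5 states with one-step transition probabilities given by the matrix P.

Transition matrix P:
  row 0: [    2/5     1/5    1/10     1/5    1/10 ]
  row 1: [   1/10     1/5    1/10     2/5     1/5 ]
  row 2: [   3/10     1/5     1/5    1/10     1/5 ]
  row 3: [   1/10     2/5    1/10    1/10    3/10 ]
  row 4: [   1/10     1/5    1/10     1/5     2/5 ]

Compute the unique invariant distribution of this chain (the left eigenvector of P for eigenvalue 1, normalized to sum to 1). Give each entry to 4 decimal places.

π = [0.1746, 0.2432, 0.1111, 0.2159, 0.2552]

Balance equations π_j = Σ_i π_i·P[i][j]:
  π_0 = 2/5·π_0 + 1/10·π_1 + 3/10·π_2 + 1/10·π_3 + 1/10·π_4
  π_1 = 1/5·π_0 + 1/5·π_1 + 1/5·π_2 + 2/5·π_3 + 1/5·π_4
  π_2 = 1/10·π_0 + 1/10·π_1 + 1/5·π_2 + 1/10·π_3 + 1/10·π_4
  π_3 = 1/5·π_0 + 2/5·π_1 + 1/10·π_2 + 1/10·π_3 + 1/5·π_4
  normalize: π_0 + π_1 + π_2 + π_3 + π_4 = 1
Solving the linear system gives exactly π = [11/63, 116/477, 1/9, 103/477, 284/1113].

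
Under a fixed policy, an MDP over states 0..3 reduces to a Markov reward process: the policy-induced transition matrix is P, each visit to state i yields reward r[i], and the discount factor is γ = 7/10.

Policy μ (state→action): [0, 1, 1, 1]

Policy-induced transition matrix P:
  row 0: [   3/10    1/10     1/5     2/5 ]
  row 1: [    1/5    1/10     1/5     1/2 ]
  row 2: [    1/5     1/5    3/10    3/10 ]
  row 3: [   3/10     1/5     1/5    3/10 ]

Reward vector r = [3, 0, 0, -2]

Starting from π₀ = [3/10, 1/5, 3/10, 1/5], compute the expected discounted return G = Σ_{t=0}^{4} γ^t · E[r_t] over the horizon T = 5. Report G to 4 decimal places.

t=0: π = [0.3000, 0.2000, 0.3000, 0.2000], E[r] = 0.5000, γ^t·E[r] = 0.500000, running G = 0.500000
t=1: π = [0.2500, 0.1500, 0.2300, 0.3700], E[r] = 0.0100, γ^t·E[r] = 0.007000, running G = 0.507000
t=2: π = [0.2620, 0.1600, 0.2230, 0.3550], E[r] = 0.0760, γ^t·E[r] = 0.037240, running G = 0.544240
t=3: π = [0.2617, 0.1578, 0.2223, 0.3582], E[r] = 0.0687, γ^t·E[r] = 0.023564, running G = 0.567804
t=4: π = [0.2620, 0.1581, 0.2222, 0.3577], E[r] = 0.0705, γ^t·E[r] = 0.016929, running G = 0.584734

G = 0.5847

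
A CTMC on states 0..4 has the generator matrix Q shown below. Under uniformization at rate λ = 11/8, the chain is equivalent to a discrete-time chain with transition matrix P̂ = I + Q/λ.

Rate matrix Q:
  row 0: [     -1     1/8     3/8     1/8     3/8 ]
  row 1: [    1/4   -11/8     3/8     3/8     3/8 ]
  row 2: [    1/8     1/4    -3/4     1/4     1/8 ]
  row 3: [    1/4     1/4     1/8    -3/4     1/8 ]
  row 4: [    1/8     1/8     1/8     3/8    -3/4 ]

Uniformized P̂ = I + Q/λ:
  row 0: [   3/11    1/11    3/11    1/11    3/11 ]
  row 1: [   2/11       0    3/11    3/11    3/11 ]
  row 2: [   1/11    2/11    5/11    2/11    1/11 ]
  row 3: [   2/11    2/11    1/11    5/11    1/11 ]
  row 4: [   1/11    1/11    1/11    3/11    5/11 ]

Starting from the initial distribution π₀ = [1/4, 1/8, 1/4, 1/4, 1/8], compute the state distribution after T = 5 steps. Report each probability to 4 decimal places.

π = [0.1553, 0.1248, 0.2235, 0.2738, 0.2227]

t=0: π = [0.2500, 0.1250, 0.2500, 0.2500, 0.1250]
t=1: π = [0.1705, 0.1250, 0.2500, 0.2500, 0.2045]
t=2: π = [0.1560, 0.1250, 0.2355, 0.2645, 0.2190]
t=3: π = [0.1547, 0.1250, 0.2276, 0.2710, 0.2216]
t=4: π = [0.1550, 0.1249, 0.2245, 0.2732, 0.2224]
t=5: π = [0.1553, 0.1248, 0.2235, 0.2738, 0.2227]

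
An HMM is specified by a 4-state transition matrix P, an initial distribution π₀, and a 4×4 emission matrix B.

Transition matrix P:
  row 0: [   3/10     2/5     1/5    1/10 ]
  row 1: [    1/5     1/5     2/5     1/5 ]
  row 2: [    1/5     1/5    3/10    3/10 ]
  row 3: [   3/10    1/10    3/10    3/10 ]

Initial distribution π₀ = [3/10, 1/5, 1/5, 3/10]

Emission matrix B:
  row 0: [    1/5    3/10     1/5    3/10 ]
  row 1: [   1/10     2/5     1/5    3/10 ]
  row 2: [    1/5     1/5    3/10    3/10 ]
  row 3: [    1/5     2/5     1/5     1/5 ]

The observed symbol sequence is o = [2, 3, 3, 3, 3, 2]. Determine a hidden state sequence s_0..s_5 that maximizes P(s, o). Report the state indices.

path = [0, 1, 2, 0, 1, 2]

t=0: δ = [6.000e-02, 4.000e-02, 6.000e-02, 6.000e-02]  (obs o_0=2)
t=1: δ = [5.400e-03, 7.200e-03, 5.400e-03, 3.600e-03]  ψ = [0, 0, 2, 2]  (obs o_1=3)
t=2: δ = [4.860e-04, 6.480e-04, 8.640e-04, 3.240e-04]  ψ = [0, 0, 1, 2]  (obs o_2=3)
t=3: δ = [5.184e-05, 5.832e-05, 7.776e-05, 5.184e-05]  ψ = [2, 0, 1, 2]  (obs o_3=3)
t=4: δ = [4.666e-06, 6.221e-06, 6.998e-06, 4.666e-06]  ψ = [0, 0, 1, 2]  (obs o_4=3)
t=5: δ = [2.799e-07, 3.732e-07, 7.465e-07, 4.199e-07]  ψ = [0, 0, 1, 2]  (obs o_5=2)
backtrack: best end state = 2; path = [0, 1, 2, 0, 1, 2]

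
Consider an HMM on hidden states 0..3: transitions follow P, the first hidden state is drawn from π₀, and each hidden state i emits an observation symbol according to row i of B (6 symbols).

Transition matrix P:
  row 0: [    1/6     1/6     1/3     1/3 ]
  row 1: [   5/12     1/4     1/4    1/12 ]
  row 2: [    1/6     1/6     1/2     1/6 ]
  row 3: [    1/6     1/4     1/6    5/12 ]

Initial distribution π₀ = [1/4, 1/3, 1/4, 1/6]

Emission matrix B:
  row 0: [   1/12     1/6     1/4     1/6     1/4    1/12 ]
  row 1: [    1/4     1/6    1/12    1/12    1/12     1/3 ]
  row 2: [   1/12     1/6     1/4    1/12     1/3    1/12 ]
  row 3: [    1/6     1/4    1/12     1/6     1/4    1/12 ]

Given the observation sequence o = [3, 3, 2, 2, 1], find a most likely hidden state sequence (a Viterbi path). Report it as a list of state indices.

path = [1, 0, 2, 2, 2]

t=0: δ = [4.167e-02, 2.778e-02, 2.083e-02, 2.778e-02]  (obs o_0=3)
t=1: δ = [1.929e-03, 5.787e-04, 1.157e-03, 2.315e-03]  ψ = [1, 0, 0, 0]  (obs o_1=3)
t=2: δ = [9.645e-05, 4.823e-05, 1.608e-04, 8.038e-05]  ψ = [3, 3, 0, 3]  (obs o_2=2)
t=3: δ = [6.698e-06, 2.233e-06, 2.009e-05, 2.791e-06]  ψ = [2, 2, 2, 3]  (obs o_3=2)
t=4: δ = [5.582e-07, 5.582e-07, 1.674e-06, 8.372e-07]  ψ = [2, 2, 2, 2]  (obs o_4=1)
backtrack: best end state = 2; path = [1, 0, 2, 2, 2]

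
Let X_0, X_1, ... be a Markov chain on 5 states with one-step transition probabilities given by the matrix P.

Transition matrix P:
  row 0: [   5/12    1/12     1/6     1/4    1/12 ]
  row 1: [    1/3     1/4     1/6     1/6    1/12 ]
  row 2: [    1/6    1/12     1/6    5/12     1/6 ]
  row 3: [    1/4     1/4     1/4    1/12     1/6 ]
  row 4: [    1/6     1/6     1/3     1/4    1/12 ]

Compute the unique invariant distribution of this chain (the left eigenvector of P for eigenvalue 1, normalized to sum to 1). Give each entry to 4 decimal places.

Balance equations π_j = Σ_i π_i·P[i][j]:
  π_0 = 5/12·π_0 + 1/3·π_1 + 1/6·π_2 + 1/4·π_3 + 1/6·π_4
  π_1 = 1/12·π_0 + 1/4·π_1 + 1/12·π_2 + 1/4·π_3 + 1/6·π_4
  π_2 = 1/6·π_0 + 1/6·π_1 + 1/6·π_2 + 1/4·π_3 + 1/3·π_4
  π_3 = 1/4·π_0 + 1/6·π_1 + 5/12·π_2 + 1/12·π_3 + 1/4·π_4
  normalize: π_0 + π_1 + π_2 + π_3 + π_4 = 1
Solving the linear system gives exactly π = [5636/19897, 3153/19897, 4099/19897, 4624/19897, 2385/19897].

π = [0.2833, 0.1585, 0.2060, 0.2324, 0.1199]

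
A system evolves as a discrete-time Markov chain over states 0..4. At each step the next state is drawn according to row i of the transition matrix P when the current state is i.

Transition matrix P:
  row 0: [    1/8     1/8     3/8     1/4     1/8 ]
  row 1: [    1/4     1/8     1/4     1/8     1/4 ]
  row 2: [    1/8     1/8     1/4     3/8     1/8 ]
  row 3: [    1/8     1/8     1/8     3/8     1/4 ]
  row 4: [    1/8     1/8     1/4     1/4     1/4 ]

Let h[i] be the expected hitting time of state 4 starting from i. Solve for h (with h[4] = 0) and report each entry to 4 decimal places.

h = [5.5989, 5.0067, 5.5128, 4.8237, 0.0000]

First-step conditioning: h[4] = 0; for i ≠ 4, h[i] = 1 + Σ_k P[i][k]·h[k].
  h[0] = 1 + 1/8·h[0] + 1/8·h[1] + 3/8·h[2] + 1/4·h[3]
  h[1] = 1 + 1/4·h[0] + 1/8·h[1] + 1/4·h[2] + 1/8·h[3]
  h[2] = 1 + 1/8·h[0] + 1/8·h[1] + 1/4·h[2] + 3/8·h[3]
  h[3] = 1 + 1/8·h[0] + 1/8·h[1] + 1/8·h[2] + 3/8·h[3]
Solving the 4×4 linear system over states ≠ 4 gives exactly h = [4160/743, 3720/743, 4096/743, 3584/743, 0] (h[4] = 0 is the target).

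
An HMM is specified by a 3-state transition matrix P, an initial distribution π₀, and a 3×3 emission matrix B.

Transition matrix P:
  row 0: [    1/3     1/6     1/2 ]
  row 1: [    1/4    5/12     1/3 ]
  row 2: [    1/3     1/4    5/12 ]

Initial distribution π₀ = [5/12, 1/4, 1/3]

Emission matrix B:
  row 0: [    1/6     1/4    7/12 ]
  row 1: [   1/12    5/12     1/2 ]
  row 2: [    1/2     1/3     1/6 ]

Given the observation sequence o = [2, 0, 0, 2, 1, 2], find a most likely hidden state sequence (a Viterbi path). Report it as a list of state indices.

t=0: δ = [2.431e-01, 1.250e-01, 5.556e-02]  (obs o_0=2)
t=1: δ = [1.350e-02, 4.340e-03, 6.076e-02]  ψ = [0, 1, 0]  (obs o_1=0)
t=2: δ = [3.376e-03, 1.266e-03, 1.266e-02]  ψ = [2, 2, 2]  (obs o_2=0)
t=3: δ = [2.462e-03, 1.582e-03, 8.791e-04]  ψ = [2, 2, 2]  (obs o_3=2)
t=4: δ = [2.051e-04, 2.747e-04, 4.103e-04]  ψ = [0, 1, 0]  (obs o_4=1)
t=5: δ = [7.977e-05, 5.723e-05, 2.849e-05]  ψ = [2, 1, 2]  (obs o_5=2)
backtrack: best end state = 0; path = [0, 2, 2, 0, 2, 0]

path = [0, 2, 2, 0, 2, 0]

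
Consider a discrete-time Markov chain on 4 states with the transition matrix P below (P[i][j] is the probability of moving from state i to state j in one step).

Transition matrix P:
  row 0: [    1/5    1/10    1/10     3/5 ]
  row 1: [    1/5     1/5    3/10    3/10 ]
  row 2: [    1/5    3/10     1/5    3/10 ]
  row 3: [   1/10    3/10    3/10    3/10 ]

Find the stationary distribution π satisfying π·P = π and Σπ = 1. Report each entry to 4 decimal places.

π = [0.1650, 0.2427, 0.2427, 0.3495]

Balance equations π_j = Σ_i π_i·P[i][j]:
  π_0 = 1/5·π_0 + 1/5·π_1 + 1/5·π_2 + 1/10·π_3
  π_1 = 1/10·π_0 + 1/5·π_1 + 3/10·π_2 + 3/10·π_3
  π_2 = 1/10·π_0 + 3/10·π_1 + 1/5·π_2 + 3/10·π_3
  normalize: π_0 + π_1 + π_2 + π_3 = 1
Solving the linear system gives exactly π = [17/103, 25/103, 25/103, 36/103].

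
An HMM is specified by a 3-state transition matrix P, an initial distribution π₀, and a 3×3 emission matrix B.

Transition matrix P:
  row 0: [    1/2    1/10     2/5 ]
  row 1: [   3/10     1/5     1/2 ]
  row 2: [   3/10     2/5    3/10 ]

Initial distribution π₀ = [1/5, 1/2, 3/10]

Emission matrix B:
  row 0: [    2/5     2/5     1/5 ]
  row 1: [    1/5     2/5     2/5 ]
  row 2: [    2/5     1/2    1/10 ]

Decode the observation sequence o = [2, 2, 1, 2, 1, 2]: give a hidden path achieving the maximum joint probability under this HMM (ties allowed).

path = [1, 1, 2, 1, 2, 1]

t=0: δ = [4.000e-02, 2.000e-01, 3.000e-02]  (obs o_0=2)
t=1: δ = [1.200e-02, 1.600e-02, 1.000e-02]  ψ = [1, 1, 1]  (obs o_1=2)
t=2: δ = [2.400e-03, 1.600e-03, 4.000e-03]  ψ = [0, 2, 1]  (obs o_2=1)
t=3: δ = [2.400e-04, 6.400e-04, 1.200e-04]  ψ = [0, 2, 2]  (obs o_3=2)
t=4: δ = [7.680e-05, 5.120e-05, 1.600e-04]  ψ = [1, 1, 1]  (obs o_4=1)
t=5: δ = [9.600e-06, 2.560e-05, 4.800e-06]  ψ = [2, 2, 2]  (obs o_5=2)
backtrack: best end state = 1; path = [1, 1, 2, 1, 2, 1]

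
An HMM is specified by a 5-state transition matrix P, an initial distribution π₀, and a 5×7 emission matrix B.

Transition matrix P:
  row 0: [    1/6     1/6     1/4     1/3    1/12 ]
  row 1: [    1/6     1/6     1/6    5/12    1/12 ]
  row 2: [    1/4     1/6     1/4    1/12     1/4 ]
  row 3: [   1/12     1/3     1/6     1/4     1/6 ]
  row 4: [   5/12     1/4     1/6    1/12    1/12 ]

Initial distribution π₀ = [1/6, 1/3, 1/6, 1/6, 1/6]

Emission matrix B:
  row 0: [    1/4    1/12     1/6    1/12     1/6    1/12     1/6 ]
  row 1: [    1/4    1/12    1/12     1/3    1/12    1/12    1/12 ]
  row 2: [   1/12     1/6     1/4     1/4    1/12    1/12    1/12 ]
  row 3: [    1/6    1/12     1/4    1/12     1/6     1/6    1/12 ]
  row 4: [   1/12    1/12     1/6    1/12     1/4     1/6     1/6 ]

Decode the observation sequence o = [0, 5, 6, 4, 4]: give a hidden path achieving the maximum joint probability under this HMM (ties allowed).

path = [1, 3, 4, 0, 3]

t=0: δ = [4.167e-02, 8.333e-02, 1.389e-02, 2.778e-02, 1.389e-02]  (obs o_0=0)
t=1: δ = [1.157e-03, 1.157e-03, 1.157e-03, 5.787e-03, 1.157e-03]  ψ = [1, 1, 1, 1, 1]  (obs o_1=5)
t=2: δ = [8.038e-05, 1.608e-04, 8.038e-05, 1.206e-04, 1.608e-04]  ψ = [3, 3, 3, 3, 3]  (obs o_2=6)
t=3: δ = [1.116e-05, 3.349e-06, 2.233e-06, 1.116e-05, 5.023e-06]  ψ = [4, 3, 1, 1, 2]  (obs o_3=4)
t=4: δ = [3.489e-07, 3.101e-07, 2.326e-07, 6.202e-07, 4.651e-07]  ψ = [4, 3, 0, 0, 3]  (obs o_4=4)
backtrack: best end state = 3; path = [1, 3, 4, 0, 3]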